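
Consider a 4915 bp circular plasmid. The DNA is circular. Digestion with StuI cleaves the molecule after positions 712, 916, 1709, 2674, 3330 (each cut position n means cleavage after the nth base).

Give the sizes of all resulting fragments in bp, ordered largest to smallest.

Circular molecule, 5 cuts → 5 fragments:
  916 − 712 = 204 bp
  1709 − 916 = 793 bp
  2674 − 1709 = 965 bp
  3330 − 2674 = 656 bp
  wrap: 4915 − 3330 + 712 = 2297 bp
Sorted largest to smallest: 2297, 965, 793, 656, 204 bp.

2297, 965, 793, 656, 204 bp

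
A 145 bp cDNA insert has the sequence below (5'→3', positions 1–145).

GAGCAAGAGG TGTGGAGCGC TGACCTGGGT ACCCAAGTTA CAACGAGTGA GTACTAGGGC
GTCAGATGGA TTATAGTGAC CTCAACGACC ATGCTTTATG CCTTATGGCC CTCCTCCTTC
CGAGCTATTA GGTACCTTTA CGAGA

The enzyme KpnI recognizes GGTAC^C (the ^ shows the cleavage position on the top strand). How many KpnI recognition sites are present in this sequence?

2

GGTACC occurs starting at positions 28, 131.
KpnI cuts at 2 sites.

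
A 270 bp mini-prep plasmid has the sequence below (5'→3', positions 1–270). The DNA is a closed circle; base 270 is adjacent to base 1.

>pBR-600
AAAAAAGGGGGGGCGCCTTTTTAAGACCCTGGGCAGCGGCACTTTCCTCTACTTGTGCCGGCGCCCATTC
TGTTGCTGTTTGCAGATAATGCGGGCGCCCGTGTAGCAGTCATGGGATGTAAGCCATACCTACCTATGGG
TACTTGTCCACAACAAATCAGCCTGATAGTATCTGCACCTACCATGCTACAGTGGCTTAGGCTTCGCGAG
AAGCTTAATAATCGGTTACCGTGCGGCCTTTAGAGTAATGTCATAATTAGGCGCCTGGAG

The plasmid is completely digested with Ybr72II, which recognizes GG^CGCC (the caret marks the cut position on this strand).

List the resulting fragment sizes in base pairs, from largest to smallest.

166, 48, 34, 22 bp

Ybr72II sites (GGCGCC) start at positions 12, 60, 94, 260.
Ybr72II cuts after base 2 of each site, so after positions 13, 61, 95, 261.
Circular molecule, 4 cuts → 4 fragments:
  14–61 → 48 bp
  62–95 → 34 bp
  96–261 → 166 bp
  262–270 then 1–13 → 9 + 13 = 22 bp
Sorted largest to smallest: 166, 48, 34, 22 bp.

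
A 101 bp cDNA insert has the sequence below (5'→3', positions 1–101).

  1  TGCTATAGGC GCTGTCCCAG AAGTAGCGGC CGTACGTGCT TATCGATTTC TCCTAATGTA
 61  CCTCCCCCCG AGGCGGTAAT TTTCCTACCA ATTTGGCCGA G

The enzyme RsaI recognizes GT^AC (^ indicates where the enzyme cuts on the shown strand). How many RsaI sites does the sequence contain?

2

GTAC occurs starting at positions 32, 58.
RsaI cuts at 2 sites.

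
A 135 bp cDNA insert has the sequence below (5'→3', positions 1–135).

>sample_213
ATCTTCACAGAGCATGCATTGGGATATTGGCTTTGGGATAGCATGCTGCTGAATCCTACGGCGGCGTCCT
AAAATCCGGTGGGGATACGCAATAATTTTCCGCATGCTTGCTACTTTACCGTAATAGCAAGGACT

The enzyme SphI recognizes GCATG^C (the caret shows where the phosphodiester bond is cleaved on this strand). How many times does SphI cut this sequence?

GCATGC occurs starting at positions 12, 41, 102.
SphI cuts at 3 sites.

3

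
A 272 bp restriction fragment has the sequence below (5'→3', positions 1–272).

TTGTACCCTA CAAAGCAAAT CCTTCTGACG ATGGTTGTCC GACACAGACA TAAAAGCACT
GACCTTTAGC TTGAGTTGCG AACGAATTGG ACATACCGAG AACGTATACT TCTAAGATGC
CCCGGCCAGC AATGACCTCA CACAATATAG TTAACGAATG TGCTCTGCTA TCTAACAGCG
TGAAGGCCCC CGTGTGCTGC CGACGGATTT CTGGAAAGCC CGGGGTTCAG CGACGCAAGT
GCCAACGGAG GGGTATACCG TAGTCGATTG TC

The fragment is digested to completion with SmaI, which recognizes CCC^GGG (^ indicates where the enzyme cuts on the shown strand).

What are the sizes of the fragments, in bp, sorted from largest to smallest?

The SmaI site (CCCGGG) starts at position 219.
SmaI cuts after base 3 of each site, so after position 221.
Linear molecule, 1 cut → 2 fragments:
  1–221 → 221 bp
  222–272 → 51 bp
Sorted largest to smallest: 221, 51 bp.

221, 51 bp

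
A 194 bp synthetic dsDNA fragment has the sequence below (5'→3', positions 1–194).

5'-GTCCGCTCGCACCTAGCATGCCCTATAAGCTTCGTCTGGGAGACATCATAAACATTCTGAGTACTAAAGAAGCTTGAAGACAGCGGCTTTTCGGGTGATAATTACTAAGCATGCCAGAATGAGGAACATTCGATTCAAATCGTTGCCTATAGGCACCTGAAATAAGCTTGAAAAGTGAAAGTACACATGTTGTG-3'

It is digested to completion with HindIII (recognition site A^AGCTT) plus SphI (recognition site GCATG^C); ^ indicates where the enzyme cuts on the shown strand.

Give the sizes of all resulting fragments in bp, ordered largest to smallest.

HindIII sites (AAGCTT) start at positions 27, 70, 164.
HindIII cuts after the first base of each site, so after positions 27, 70, 164.
SphI sites (GCATGC) start at positions 16, 109.
SphI cuts after base 5 of each site (before the last base), so after positions 20, 113.
Combined cut positions: 20, 27, 70, 113, 164.
Linear molecule, 5 cuts → 6 fragments:
  1–20 → 20 bp
  21–27 → 7 bp
  28–70 → 43 bp
  71–113 → 43 bp
  114–164 → 51 bp
  165–194 → 30 bp
Sorted largest to smallest: 51, 43, 43, 30, 20, 7 bp.

51, 43, 43, 30, 20, 7 bp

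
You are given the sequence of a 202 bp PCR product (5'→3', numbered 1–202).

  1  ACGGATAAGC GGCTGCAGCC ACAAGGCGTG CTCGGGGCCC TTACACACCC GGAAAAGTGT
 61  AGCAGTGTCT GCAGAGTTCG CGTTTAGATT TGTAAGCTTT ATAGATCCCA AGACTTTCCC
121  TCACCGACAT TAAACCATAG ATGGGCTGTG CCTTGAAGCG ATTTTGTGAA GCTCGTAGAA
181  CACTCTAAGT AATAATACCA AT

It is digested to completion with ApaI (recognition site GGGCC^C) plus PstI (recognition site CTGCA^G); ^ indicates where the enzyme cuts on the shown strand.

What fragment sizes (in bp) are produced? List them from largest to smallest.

129, 34, 22, 17 bp

The ApaI site (GGGCCC) starts at position 35.
ApaI cuts after base 5 of each site (before the last base), so after position 39.
PstI sites (CTGCAG) start at positions 13, 69.
PstI cuts after base 5 of each site (before the last base), so after positions 17, 73.
Combined cut positions: 17, 39, 73.
Linear molecule, 3 cuts → 4 fragments:
  1–17 → 17 bp
  18–39 → 22 bp
  40–73 → 34 bp
  74–202 → 129 bp
Sorted largest to smallest: 129, 34, 22, 17 bp.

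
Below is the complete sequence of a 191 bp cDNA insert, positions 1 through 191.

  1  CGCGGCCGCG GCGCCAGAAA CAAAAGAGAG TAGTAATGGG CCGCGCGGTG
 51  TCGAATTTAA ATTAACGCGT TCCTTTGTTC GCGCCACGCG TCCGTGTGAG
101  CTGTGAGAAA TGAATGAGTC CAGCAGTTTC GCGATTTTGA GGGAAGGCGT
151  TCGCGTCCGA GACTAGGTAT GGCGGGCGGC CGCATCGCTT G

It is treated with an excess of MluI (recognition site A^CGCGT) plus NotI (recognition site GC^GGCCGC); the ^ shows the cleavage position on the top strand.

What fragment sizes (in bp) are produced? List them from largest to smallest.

91, 62, 21, 14, 3 bp

MluI sites (ACGCGT) start at positions 65, 86.
MluI cuts after the first base of each site, so after positions 65, 86.
NotI sites (GCGGCCGC) start at positions 2, 176.
NotI cuts after base 2 of each site, so after positions 3, 177.
Combined cut positions: 3, 65, 86, 177.
Linear molecule, 4 cuts → 5 fragments:
  1–3 → 3 bp
  4–65 → 62 bp
  66–86 → 21 bp
  87–177 → 91 bp
  178–191 → 14 bp
Sorted largest to smallest: 91, 62, 21, 14, 3 bp.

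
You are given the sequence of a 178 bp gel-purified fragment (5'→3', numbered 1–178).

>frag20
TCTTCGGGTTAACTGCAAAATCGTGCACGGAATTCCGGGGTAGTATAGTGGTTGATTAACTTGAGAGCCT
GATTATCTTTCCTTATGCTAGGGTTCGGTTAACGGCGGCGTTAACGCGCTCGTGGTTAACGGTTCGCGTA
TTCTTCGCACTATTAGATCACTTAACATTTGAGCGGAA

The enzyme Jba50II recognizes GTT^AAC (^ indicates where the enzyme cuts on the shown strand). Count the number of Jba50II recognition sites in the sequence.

GTTAAC occurs starting at positions 8, 98, 110, 125.
Jba50II cuts at 4 sites.

4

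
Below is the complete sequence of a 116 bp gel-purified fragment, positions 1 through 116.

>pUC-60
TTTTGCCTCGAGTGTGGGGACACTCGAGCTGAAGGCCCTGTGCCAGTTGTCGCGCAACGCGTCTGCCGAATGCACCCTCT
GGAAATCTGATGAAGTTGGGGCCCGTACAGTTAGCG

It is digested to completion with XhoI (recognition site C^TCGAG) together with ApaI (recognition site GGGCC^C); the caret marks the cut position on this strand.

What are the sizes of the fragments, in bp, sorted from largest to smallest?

80, 16, 13, 7 bp

XhoI sites (CTCGAG) start at positions 7, 23.
XhoI cuts after the first base of each site, so after positions 7, 23.
The ApaI site (GGGCCC) starts at position 99.
ApaI cuts after base 5 of each site (before the last base), so after position 103.
Combined cut positions: 7, 23, 103.
Linear molecule, 3 cuts → 4 fragments:
  1–7 → 7 bp
  8–23 → 16 bp
  24–103 → 80 bp
  104–116 → 13 bp
Sorted largest to smallest: 80, 16, 13, 7 bp.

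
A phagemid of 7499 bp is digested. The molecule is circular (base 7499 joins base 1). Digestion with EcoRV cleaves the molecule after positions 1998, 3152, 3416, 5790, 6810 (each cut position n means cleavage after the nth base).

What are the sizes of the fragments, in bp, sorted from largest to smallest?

2687, 2374, 1154, 1020, 264 bp

Circular molecule, 5 cuts → 5 fragments:
  3152 − 1998 = 1154 bp
  3416 − 3152 = 264 bp
  5790 − 3416 = 2374 bp
  6810 − 5790 = 1020 bp
  wrap: 7499 − 6810 + 1998 = 2687 bp
Sorted largest to smallest: 2687, 2374, 1154, 1020, 264 bp.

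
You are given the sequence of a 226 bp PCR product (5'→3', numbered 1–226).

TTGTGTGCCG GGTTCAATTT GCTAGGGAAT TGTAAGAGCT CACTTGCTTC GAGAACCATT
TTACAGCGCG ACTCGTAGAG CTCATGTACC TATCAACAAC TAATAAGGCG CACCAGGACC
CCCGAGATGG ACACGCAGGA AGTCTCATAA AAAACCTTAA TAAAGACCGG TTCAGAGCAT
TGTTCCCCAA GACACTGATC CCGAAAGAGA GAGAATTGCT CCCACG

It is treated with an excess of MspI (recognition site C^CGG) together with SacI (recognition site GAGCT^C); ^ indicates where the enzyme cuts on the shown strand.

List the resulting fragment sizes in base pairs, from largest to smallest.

85, 59, 42, 32, 8 bp

MspI sites (CCGG) start at positions 8, 167.
MspI cuts after the first base of each site, so after positions 8, 167.
SacI sites (GAGCTC) start at positions 36, 78.
SacI cuts after base 5 of each site (before the last base), so after positions 40, 82.
Combined cut positions: 8, 40, 82, 167.
Linear molecule, 4 cuts → 5 fragments:
  1–8 → 8 bp
  9–40 → 32 bp
  41–82 → 42 bp
  83–167 → 85 bp
  168–226 → 59 bp
Sorted largest to smallest: 85, 59, 42, 32, 8 bp.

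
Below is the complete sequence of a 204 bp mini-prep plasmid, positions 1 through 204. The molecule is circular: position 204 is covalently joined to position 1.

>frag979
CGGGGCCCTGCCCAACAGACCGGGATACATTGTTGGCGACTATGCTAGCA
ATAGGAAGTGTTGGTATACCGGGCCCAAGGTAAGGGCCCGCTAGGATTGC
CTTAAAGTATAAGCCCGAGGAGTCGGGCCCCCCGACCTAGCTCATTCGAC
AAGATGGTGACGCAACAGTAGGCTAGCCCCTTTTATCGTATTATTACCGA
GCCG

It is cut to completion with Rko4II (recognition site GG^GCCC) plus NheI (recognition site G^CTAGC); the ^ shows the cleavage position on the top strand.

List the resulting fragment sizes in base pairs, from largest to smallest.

46, 41, 40, 36, 28, 13 bp

Rko4II sites (GGGCCC) start at positions 3, 71, 84, 125.
Rko4II cuts after base 2 of each site, so after positions 4, 72, 85, 126.
NheI sites (GCTAGC) start at positions 44, 172.
NheI cuts after the first base of each site, so after positions 44, 172.
Combined cut positions: 4, 44, 72, 85, 126, 172.
Circular molecule, 6 cuts → 6 fragments:
  5–44 → 40 bp
  45–72 → 28 bp
  73–85 → 13 bp
  86–126 → 41 bp
  127–172 → 46 bp
  173–204 then 1–4 → 32 + 4 = 36 bp
Sorted largest to smallest: 46, 41, 40, 36, 28, 13 bp.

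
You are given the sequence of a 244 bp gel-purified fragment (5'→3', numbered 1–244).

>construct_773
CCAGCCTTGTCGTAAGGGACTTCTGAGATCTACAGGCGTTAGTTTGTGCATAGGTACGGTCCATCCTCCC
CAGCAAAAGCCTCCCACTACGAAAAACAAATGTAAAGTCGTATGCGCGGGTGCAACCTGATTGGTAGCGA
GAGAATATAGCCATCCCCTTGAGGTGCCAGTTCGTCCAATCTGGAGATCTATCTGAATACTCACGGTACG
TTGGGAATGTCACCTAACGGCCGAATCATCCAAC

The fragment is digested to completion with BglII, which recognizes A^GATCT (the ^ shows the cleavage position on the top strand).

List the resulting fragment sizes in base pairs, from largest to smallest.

BglII sites (AGATCT) start at positions 26, 185.
BglII cuts after the first base of each site, so after positions 26, 185.
Linear molecule, 2 cuts → 3 fragments:
  1–26 → 26 bp
  27–185 → 159 bp
  186–244 → 59 bp
Sorted largest to smallest: 159, 59, 26 bp.

159, 59, 26 bp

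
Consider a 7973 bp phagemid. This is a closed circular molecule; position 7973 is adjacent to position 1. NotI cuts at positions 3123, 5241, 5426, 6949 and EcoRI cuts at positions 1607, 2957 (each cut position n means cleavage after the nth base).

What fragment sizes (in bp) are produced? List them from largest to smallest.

Combined cut positions (sorted): 1607, 2957, 3123, 5241, 5426, 6949.
Circular molecule, 6 cuts → 6 fragments:
  2957 − 1607 = 1350 bp
  3123 − 2957 = 166 bp
  5241 − 3123 = 2118 bp
  5426 − 5241 = 185 bp
  6949 − 5426 = 1523 bp
  wrap: 7973 − 6949 + 1607 = 2631 bp
Sorted largest to smallest: 2631, 2118, 1523, 1350, 185, 166 bp.

2631, 2118, 1523, 1350, 185, 166 bp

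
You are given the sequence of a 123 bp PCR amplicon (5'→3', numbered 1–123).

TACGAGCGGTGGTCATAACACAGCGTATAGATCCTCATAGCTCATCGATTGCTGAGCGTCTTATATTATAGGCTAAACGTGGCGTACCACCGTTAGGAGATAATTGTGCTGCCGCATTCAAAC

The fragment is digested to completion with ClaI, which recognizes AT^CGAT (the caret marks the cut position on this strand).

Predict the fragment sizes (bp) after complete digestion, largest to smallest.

The ClaI site (ATCGAT) starts at position 44.
ClaI cuts after base 2 of each site, so after position 45.
Linear molecule, 1 cut → 2 fragments:
  1–45 → 45 bp
  46–123 → 78 bp
Sorted largest to smallest: 78, 45 bp.

78, 45 bp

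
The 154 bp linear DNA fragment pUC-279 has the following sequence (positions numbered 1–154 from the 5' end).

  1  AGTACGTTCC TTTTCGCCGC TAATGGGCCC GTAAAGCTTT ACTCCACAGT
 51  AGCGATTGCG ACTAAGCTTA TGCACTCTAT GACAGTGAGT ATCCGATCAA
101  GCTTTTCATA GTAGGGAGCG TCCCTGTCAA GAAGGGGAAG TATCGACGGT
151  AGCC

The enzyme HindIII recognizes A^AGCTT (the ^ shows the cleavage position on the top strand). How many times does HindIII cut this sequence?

3

AAGCTT occurs starting at positions 34, 64, 99.
HindIII cuts at 3 sites.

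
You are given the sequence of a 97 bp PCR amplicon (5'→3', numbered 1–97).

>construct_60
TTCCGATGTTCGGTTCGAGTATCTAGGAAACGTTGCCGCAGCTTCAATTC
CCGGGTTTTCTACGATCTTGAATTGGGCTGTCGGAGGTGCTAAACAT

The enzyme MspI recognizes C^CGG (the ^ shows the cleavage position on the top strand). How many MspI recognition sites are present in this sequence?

CCGG occurs starting at position 51.
MspI cuts at 1 site.

1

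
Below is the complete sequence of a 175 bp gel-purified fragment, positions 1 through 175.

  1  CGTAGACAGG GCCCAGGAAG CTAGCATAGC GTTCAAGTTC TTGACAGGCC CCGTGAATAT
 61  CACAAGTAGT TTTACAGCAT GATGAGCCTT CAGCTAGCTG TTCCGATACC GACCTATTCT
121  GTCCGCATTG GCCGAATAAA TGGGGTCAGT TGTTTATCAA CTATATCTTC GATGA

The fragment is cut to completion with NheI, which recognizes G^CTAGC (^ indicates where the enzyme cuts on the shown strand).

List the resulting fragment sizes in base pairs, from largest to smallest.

82, 73, 20 bp

NheI sites (GCTAGC) start at positions 20, 93.
NheI cuts after the first base of each site, so after positions 20, 93.
Linear molecule, 2 cuts → 3 fragments:
  1–20 → 20 bp
  21–93 → 73 bp
  94–175 → 82 bp
Sorted largest to smallest: 82, 73, 20 bp.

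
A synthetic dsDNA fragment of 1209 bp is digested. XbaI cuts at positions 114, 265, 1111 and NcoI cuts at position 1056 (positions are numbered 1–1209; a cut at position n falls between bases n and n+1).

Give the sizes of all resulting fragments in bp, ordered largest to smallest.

Combined cut positions (sorted): 114, 265, 1056, 1111.
Linear molecule, 4 cuts → 5 fragments:
  114 − 0 = 114 bp
  265 − 114 = 151 bp
  1056 − 265 = 791 bp
  1111 − 1056 = 55 bp
  1209 − 1111 = 98 bp
Sorted largest to smallest: 791, 151, 114, 98, 55 bp.

791, 151, 114, 98, 55 bp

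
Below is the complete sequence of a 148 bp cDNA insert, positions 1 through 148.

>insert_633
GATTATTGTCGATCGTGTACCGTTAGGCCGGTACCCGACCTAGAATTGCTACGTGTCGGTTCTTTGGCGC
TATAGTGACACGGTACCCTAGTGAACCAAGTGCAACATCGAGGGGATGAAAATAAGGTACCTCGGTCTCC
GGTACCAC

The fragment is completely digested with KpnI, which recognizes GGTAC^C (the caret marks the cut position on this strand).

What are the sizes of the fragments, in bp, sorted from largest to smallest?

52, 44, 34, 15, 3 bp

KpnI sites (GGTACC) start at positions 30, 82, 126, 141.
KpnI cuts after base 5 of each site (before the last base), so after positions 34, 86, 130, 145.
Linear molecule, 4 cuts → 5 fragments:
  1–34 → 34 bp
  35–86 → 52 bp
  87–130 → 44 bp
  131–145 → 15 bp
  146–148 → 3 bp
Sorted largest to smallest: 52, 44, 34, 15, 3 bp.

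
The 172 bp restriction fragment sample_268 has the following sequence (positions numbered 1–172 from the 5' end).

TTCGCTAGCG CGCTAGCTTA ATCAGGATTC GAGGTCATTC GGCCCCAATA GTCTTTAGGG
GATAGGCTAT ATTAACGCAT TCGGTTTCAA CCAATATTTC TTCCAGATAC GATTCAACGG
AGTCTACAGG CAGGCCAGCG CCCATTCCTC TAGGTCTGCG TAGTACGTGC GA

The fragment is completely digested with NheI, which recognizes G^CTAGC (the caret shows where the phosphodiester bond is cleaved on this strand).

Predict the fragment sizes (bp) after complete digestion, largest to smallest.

160, 8, 4 bp

NheI sites (GCTAGC) start at positions 4, 12.
NheI cuts after the first base of each site, so after positions 4, 12.
Linear molecule, 2 cuts → 3 fragments:
  1–4 → 4 bp
  5–12 → 8 bp
  13–172 → 160 bp
Sorted largest to smallest: 160, 8, 4 bp.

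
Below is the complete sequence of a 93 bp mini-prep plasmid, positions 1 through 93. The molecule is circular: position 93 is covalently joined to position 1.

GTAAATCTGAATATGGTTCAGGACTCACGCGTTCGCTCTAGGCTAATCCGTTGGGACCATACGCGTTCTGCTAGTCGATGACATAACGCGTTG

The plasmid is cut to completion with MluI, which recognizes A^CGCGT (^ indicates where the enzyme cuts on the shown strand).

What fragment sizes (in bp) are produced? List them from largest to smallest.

34, 34, 25 bp

MluI sites (ACGCGT) start at positions 27, 61, 86.
MluI cuts after the first base of each site, so after positions 27, 61, 86.
Circular molecule, 3 cuts → 3 fragments:
  28–61 → 34 bp
  62–86 → 25 bp
  87–93 then 1–27 → 7 + 27 = 34 bp
Sorted largest to smallest: 34, 34, 25 bp.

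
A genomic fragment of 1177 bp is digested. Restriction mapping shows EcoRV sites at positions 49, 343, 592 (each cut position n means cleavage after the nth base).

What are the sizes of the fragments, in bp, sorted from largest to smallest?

Linear molecule, 3 cuts → 4 fragments:
  49 − 0 = 49 bp
  343 − 49 = 294 bp
  592 − 343 = 249 bp
  1177 − 592 = 585 bp
Sorted largest to smallest: 585, 294, 249, 49 bp.

585, 294, 249, 49 bp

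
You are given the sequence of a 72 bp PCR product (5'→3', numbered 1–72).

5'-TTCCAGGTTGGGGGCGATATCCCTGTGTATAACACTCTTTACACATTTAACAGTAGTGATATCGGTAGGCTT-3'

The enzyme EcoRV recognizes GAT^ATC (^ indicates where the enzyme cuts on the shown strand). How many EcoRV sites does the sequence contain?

GATATC occurs starting at positions 16, 58.
EcoRV cuts at 2 sites.

2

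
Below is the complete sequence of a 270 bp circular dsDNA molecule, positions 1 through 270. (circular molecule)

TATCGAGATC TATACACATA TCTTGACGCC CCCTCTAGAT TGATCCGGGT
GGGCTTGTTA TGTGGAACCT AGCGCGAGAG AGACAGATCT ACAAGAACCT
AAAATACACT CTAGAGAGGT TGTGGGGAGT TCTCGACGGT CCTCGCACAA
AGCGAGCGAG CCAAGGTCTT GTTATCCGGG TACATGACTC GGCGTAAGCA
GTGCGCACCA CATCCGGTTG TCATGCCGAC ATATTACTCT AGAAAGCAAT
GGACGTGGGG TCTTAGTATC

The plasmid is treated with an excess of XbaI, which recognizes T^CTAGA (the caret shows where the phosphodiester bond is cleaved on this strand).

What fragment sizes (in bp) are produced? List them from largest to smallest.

128, 76, 66 bp

XbaI sites (TCTAGA) start at positions 34, 110, 238.
XbaI cuts after the first base of each site, so after positions 34, 110, 238.
Circular molecule, 3 cuts → 3 fragments:
  35–110 → 76 bp
  111–238 → 128 bp
  239–270 then 1–34 → 32 + 34 = 66 bp
Sorted largest to smallest: 128, 76, 66 bp.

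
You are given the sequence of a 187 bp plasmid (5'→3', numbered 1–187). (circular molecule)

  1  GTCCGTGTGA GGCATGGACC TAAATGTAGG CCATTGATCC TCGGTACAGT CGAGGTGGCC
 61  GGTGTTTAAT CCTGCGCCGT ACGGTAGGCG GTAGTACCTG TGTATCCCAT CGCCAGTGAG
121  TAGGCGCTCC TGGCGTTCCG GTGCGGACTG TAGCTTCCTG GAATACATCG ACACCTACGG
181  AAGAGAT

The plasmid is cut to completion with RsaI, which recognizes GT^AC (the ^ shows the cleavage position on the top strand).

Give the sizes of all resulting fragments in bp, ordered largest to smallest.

RsaI sites (GTAC) start at positions 44, 79, 94.
RsaI cuts after base 2 of each site, so after positions 45, 80, 95.
Circular molecule, 3 cuts → 3 fragments:
  46–80 → 35 bp
  81–95 → 15 bp
  96–187 then 1–45 → 92 + 45 = 137 bp
Sorted largest to smallest: 137, 35, 15 bp.

137, 35, 15 bp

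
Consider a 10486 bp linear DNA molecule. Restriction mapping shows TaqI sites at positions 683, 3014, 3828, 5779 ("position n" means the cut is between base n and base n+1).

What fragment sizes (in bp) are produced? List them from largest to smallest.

Linear molecule, 4 cuts → 5 fragments:
  683 − 0 = 683 bp
  3014 − 683 = 2331 bp
  3828 − 3014 = 814 bp
  5779 − 3828 = 1951 bp
  10486 − 5779 = 4707 bp
Sorted largest to smallest: 4707, 2331, 1951, 814, 683 bp.

4707, 2331, 1951, 814, 683 bp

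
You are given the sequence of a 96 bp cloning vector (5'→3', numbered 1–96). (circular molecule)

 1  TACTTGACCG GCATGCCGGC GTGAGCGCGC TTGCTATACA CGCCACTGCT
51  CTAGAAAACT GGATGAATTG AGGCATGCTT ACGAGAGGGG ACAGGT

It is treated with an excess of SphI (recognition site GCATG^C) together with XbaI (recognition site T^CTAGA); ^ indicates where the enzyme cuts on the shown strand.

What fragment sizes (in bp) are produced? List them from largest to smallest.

35, 34, 27 bp

SphI sites (GCATGC) start at positions 11, 73.
SphI cuts after base 5 of each site (before the last base), so after positions 15, 77.
The XbaI site (TCTAGA) starts at position 50.
XbaI cuts after the first base of each site, so after position 50.
Combined cut positions: 15, 50, 77.
Circular molecule, 3 cuts → 3 fragments:
  16–50 → 35 bp
  51–77 → 27 bp
  78–96 then 1–15 → 19 + 15 = 34 bp
Sorted largest to smallest: 35, 34, 27 bp.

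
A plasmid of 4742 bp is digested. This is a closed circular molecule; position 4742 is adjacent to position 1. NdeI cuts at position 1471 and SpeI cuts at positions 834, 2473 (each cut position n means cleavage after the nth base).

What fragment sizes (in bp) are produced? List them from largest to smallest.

3103, 1002, 637 bp

Combined cut positions (sorted): 834, 1471, 2473.
Circular molecule, 3 cuts → 3 fragments:
  1471 − 834 = 637 bp
  2473 − 1471 = 1002 bp
  wrap: 4742 − 2473 + 834 = 3103 bp
Sorted largest to smallest: 3103, 1002, 637 bp.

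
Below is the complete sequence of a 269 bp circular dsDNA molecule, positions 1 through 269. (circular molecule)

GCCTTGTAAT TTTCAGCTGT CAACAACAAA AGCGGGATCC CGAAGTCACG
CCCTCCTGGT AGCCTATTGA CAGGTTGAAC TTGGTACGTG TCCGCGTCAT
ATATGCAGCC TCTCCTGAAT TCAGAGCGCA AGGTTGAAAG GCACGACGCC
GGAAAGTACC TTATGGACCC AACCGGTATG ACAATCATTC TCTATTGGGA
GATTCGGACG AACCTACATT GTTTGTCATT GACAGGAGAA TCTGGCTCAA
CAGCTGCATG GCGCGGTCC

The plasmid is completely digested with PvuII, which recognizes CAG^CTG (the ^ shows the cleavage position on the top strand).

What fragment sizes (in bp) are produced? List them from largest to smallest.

237, 32 bp

PvuII sites (CAGCTG) start at positions 14, 251.
PvuII cuts after base 3 of each site, so after positions 16, 253.
Circular molecule, 2 cuts → 2 fragments:
  17–253 → 237 bp
  254–269 then 1–16 → 16 + 16 = 32 bp
Sorted largest to smallest: 237, 32 bp.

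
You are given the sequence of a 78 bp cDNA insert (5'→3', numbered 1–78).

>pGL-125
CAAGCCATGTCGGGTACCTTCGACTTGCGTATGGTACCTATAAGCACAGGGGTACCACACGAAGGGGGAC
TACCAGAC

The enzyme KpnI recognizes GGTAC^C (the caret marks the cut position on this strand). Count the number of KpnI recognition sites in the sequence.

GGTACC occurs starting at positions 13, 33, 51.
KpnI cuts at 3 sites.

3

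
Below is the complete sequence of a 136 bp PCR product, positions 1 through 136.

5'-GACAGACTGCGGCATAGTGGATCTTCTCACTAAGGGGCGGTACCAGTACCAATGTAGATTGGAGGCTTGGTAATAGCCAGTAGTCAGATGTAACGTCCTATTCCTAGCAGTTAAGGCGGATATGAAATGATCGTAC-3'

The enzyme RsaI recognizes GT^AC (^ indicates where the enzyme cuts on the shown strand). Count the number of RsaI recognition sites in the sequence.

3

GTAC occurs starting at positions 40, 46, 133.
RsaI cuts at 3 sites.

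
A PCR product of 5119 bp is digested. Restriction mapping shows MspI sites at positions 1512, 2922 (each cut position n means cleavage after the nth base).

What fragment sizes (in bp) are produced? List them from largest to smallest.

Linear molecule, 2 cuts → 3 fragments:
  1512 − 0 = 1512 bp
  2922 − 1512 = 1410 bp
  5119 − 2922 = 2197 bp
Sorted largest to smallest: 2197, 1512, 1410 bp.

2197, 1512, 1410 bp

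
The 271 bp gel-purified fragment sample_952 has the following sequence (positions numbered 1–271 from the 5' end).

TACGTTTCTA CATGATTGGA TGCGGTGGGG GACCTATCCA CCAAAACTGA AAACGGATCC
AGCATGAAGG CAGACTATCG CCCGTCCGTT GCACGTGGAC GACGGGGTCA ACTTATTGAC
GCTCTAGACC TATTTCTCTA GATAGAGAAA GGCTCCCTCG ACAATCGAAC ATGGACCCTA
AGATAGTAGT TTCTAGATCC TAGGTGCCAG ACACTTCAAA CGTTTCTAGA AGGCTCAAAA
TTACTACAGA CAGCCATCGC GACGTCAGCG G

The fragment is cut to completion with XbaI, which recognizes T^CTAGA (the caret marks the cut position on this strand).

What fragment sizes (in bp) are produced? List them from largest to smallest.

123, 55, 46, 33, 14 bp

XbaI sites (TCTAGA) start at positions 123, 137, 192, 225.
XbaI cuts after the first base of each site, so after positions 123, 137, 192, 225.
Linear molecule, 4 cuts → 5 fragments:
  1–123 → 123 bp
  124–137 → 14 bp
  138–192 → 55 bp
  193–225 → 33 bp
  226–271 → 46 bp
Sorted largest to smallest: 123, 55, 46, 33, 14 bp.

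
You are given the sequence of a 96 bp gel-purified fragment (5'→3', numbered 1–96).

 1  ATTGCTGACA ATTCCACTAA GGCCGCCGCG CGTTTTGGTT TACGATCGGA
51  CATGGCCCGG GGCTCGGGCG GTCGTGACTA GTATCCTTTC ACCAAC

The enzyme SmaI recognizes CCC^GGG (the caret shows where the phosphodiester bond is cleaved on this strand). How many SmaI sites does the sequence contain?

1

CCCGGG occurs starting at position 56.
SmaI cuts at 1 site.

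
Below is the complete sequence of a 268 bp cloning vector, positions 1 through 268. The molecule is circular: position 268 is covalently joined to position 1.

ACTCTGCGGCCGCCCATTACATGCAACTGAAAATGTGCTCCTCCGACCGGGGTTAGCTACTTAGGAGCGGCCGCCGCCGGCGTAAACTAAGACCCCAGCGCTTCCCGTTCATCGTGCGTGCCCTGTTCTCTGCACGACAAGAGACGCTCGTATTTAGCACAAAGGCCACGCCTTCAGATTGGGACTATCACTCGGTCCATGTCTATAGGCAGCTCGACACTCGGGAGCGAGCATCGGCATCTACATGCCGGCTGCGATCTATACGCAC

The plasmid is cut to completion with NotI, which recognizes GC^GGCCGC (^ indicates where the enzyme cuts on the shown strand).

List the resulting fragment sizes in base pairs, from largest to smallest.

207, 61 bp

NotI sites (GCGGCCGC) start at positions 6, 67.
NotI cuts after base 2 of each site, so after positions 7, 68.
Circular molecule, 2 cuts → 2 fragments:
  8–68 → 61 bp
  69–268 then 1–7 → 200 + 7 = 207 bp
Sorted largest to smallest: 207, 61 bp.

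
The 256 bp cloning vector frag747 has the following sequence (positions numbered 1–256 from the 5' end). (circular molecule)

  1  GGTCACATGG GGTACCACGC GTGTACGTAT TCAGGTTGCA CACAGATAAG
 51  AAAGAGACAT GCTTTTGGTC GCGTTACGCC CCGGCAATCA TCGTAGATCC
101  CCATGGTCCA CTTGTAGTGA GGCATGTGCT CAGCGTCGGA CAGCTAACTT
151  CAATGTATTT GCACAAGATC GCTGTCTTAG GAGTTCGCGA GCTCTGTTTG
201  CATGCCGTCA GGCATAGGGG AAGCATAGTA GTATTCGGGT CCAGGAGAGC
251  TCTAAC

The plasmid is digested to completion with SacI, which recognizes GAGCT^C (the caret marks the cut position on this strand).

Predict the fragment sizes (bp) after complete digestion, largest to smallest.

198, 58 bp

SacI sites (GAGCTC) start at positions 189, 247.
SacI cuts after base 5 of each site (before the last base), so after positions 193, 251.
Circular molecule, 2 cuts → 2 fragments:
  194–251 → 58 bp
  252–256 then 1–193 → 5 + 193 = 198 bp
Sorted largest to smallest: 198, 58 bp.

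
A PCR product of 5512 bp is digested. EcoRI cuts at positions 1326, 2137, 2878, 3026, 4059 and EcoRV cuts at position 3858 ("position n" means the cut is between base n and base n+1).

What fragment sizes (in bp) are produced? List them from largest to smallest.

Combined cut positions (sorted): 1326, 2137, 2878, 3026, 3858, 4059.
Linear molecule, 6 cuts → 7 fragments:
  1326 − 0 = 1326 bp
  2137 − 1326 = 811 bp
  2878 − 2137 = 741 bp
  3026 − 2878 = 148 bp
  3858 − 3026 = 832 bp
  4059 − 3858 = 201 bp
  5512 − 4059 = 1453 bp
Sorted largest to smallest: 1453, 1326, 832, 811, 741, 201, 148 bp.

1453, 1326, 832, 811, 741, 201, 148 bp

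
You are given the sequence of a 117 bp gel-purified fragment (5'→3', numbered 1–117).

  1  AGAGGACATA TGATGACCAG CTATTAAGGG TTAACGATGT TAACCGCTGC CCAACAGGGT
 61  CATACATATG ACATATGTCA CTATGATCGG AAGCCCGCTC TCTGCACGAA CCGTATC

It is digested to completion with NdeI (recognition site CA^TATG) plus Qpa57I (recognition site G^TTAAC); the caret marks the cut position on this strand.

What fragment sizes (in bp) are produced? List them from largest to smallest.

44, 27, 22, 9, 8, 7 bp

NdeI sites (CATATG) start at positions 7, 65, 72.
NdeI cuts after base 2 of each site, so after positions 8, 66, 73.
Qpa57I sites (GTTAAC) start at positions 30, 39.
Qpa57I cuts after the first base of each site, so after positions 30, 39.
Combined cut positions: 8, 30, 39, 66, 73.
Linear molecule, 5 cuts → 6 fragments:
  1–8 → 8 bp
  9–30 → 22 bp
  31–39 → 9 bp
  40–66 → 27 bp
  67–73 → 7 bp
  74–117 → 44 bp
Sorted largest to smallest: 44, 27, 22, 9, 8, 7 bp.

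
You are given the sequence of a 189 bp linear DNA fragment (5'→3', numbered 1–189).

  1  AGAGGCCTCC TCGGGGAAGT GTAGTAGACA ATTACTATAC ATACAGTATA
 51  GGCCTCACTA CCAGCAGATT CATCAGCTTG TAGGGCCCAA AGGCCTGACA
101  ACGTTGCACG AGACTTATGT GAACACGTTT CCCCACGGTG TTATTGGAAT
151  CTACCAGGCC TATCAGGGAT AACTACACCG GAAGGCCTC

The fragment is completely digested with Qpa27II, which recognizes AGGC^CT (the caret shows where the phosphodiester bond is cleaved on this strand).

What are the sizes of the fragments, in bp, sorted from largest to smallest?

Qpa27II sites (AGGCCT) start at positions 3, 50, 91, 156, 183.
Qpa27II cuts after base 4 of each site, so after positions 6, 53, 94, 159, 186.
Linear molecule, 5 cuts → 6 fragments:
  1–6 → 6 bp
  7–53 → 47 bp
  54–94 → 41 bp
  95–159 → 65 bp
  160–186 → 27 bp
  187–189 → 3 bp
Sorted largest to smallest: 65, 47, 41, 27, 6, 3 bp.

65, 47, 41, 27, 6, 3 bp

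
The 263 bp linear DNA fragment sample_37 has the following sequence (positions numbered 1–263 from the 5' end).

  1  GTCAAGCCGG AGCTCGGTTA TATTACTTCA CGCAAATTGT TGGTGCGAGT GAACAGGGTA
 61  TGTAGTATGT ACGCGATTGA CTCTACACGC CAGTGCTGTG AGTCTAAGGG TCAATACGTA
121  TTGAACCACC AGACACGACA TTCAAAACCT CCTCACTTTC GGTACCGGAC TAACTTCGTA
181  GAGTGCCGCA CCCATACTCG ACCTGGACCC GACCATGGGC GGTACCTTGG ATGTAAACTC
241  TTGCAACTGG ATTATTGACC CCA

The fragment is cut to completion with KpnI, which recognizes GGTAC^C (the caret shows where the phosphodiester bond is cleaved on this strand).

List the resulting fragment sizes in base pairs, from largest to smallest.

165, 60, 38 bp

KpnI sites (GGTACC) start at positions 161, 221.
KpnI cuts after base 5 of each site (before the last base), so after positions 165, 225.
Linear molecule, 2 cuts → 3 fragments:
  1–165 → 165 bp
  166–225 → 60 bp
  226–263 → 38 bp
Sorted largest to smallest: 165, 60, 38 bp.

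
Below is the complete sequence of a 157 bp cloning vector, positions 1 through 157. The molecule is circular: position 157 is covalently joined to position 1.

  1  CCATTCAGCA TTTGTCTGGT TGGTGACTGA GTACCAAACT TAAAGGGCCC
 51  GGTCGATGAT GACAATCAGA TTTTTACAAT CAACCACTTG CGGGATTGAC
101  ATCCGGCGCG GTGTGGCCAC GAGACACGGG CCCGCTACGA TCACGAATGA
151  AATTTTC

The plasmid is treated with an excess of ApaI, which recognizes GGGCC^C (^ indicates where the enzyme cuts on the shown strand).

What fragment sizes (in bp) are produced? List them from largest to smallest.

ApaI sites (GGGCCC) start at positions 45, 128.
ApaI cuts after base 5 of each site (before the last base), so after positions 49, 132.
Circular molecule, 2 cuts → 2 fragments:
  50–132 → 83 bp
  133–157 then 1–49 → 25 + 49 = 74 bp
Sorted largest to smallest: 83, 74 bp.

83, 74 bp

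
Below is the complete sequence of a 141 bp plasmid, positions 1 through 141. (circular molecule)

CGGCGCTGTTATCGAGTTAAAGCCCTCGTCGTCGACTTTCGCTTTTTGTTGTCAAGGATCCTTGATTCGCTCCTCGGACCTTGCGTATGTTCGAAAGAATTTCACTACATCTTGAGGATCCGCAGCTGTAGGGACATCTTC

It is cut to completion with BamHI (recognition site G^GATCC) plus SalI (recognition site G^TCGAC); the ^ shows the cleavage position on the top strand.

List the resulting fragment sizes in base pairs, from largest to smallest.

60, 56, 25 bp

BamHI sites (GGATCC) start at positions 56, 116.
BamHI cuts after the first base of each site, so after positions 56, 116.
The SalI site (GTCGAC) starts at position 31.
SalI cuts after the first base of each site, so after position 31.
Combined cut positions: 31, 56, 116.
Circular molecule, 3 cuts → 3 fragments:
  32–56 → 25 bp
  57–116 → 60 bp
  117–141 then 1–31 → 25 + 31 = 56 bp
Sorted largest to smallest: 60, 56, 25 bp.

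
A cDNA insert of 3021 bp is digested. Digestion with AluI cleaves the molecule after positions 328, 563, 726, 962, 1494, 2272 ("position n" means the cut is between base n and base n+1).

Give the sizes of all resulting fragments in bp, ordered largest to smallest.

Linear molecule, 6 cuts → 7 fragments:
  328 − 0 = 328 bp
  563 − 328 = 235 bp
  726 − 563 = 163 bp
  962 − 726 = 236 bp
  1494 − 962 = 532 bp
  2272 − 1494 = 778 bp
  3021 − 2272 = 749 bp
Sorted largest to smallest: 778, 749, 532, 328, 236, 235, 163 bp.

778, 749, 532, 328, 236, 235, 163 bp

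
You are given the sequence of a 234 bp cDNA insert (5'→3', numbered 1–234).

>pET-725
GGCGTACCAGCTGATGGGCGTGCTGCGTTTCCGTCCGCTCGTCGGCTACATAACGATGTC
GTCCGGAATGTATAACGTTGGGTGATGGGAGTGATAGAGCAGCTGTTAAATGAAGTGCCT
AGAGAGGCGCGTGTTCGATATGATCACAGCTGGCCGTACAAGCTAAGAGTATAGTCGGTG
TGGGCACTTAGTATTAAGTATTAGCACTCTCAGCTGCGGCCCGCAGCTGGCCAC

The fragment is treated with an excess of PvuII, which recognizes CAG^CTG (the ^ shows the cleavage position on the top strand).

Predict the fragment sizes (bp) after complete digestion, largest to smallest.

PvuII sites (CAGCTG) start at positions 8, 100, 147, 211, 224.
PvuII cuts after base 3 of each site, so after positions 10, 102, 149, 213, 226.
Linear molecule, 5 cuts → 6 fragments:
  1–10 → 10 bp
  11–102 → 92 bp
  103–149 → 47 bp
  150–213 → 64 bp
  214–226 → 13 bp
  227–234 → 8 bp
Sorted largest to smallest: 92, 64, 47, 13, 10, 8 bp.

92, 64, 47, 13, 10, 8 bp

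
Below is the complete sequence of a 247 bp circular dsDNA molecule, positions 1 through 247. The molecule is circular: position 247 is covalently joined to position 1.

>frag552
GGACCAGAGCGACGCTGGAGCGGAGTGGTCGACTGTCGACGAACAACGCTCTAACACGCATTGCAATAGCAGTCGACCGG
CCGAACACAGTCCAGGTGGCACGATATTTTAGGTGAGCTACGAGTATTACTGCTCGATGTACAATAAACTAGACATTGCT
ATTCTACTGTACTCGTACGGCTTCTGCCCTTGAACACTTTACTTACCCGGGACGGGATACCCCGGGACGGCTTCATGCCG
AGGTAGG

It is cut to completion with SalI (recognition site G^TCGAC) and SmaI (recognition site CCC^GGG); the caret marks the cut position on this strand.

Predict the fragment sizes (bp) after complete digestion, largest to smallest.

136, 52, 37, 15, 7 bp

SalI sites (GTCGAC) start at positions 28, 35, 72.
SalI cuts after the first base of each site, so after positions 28, 35, 72.
SmaI sites (CCCGGG) start at positions 206, 221.
SmaI cuts after base 3 of each site, so after positions 208, 223.
Combined cut positions: 28, 35, 72, 208, 223.
Circular molecule, 5 cuts → 5 fragments:
  29–35 → 7 bp
  36–72 → 37 bp
  73–208 → 136 bp
  209–223 → 15 bp
  224–247 then 1–28 → 24 + 28 = 52 bp
Sorted largest to smallest: 136, 52, 37, 15, 7 bp.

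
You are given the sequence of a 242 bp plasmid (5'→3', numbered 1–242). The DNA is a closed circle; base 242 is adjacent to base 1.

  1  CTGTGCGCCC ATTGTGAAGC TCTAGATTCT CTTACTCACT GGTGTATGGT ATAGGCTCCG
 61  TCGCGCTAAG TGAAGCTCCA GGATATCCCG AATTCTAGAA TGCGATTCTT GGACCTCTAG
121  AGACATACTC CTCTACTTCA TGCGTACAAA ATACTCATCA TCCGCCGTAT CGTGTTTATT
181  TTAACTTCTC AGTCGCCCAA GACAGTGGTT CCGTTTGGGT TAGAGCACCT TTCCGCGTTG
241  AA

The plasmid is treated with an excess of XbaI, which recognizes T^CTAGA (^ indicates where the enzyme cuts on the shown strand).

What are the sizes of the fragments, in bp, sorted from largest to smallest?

XbaI sites (TCTAGA) start at positions 21, 94, 116.
XbaI cuts after the first base of each site, so after positions 21, 94, 116.
Circular molecule, 3 cuts → 3 fragments:
  22–94 → 73 bp
  95–116 → 22 bp
  117–242 then 1–21 → 126 + 21 = 147 bp
Sorted largest to smallest: 147, 73, 22 bp.

147, 73, 22 bp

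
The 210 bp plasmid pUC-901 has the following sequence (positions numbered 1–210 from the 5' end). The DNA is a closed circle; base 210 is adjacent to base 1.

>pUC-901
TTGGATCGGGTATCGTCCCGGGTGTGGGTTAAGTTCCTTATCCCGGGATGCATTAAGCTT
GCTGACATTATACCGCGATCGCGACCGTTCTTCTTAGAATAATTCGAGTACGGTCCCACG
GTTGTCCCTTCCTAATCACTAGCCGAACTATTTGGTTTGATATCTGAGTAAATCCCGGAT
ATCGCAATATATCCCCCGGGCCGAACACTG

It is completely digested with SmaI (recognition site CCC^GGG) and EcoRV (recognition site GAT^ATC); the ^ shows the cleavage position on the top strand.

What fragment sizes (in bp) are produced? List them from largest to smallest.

117, 32, 25, 19, 17 bp

SmaI sites (CCCGGG) start at positions 17, 42, 195.
SmaI cuts after base 3 of each site, so after positions 19, 44, 197.
EcoRV sites (GATATC) start at positions 159, 178.
EcoRV cuts after base 3 of each site, so after positions 161, 180.
Combined cut positions: 19, 44, 161, 180, 197.
Circular molecule, 5 cuts → 5 fragments:
  20–44 → 25 bp
  45–161 → 117 bp
  162–180 → 19 bp
  181–197 → 17 bp
  198–210 then 1–19 → 13 + 19 = 32 bp
Sorted largest to smallest: 117, 32, 25, 19, 17 bp.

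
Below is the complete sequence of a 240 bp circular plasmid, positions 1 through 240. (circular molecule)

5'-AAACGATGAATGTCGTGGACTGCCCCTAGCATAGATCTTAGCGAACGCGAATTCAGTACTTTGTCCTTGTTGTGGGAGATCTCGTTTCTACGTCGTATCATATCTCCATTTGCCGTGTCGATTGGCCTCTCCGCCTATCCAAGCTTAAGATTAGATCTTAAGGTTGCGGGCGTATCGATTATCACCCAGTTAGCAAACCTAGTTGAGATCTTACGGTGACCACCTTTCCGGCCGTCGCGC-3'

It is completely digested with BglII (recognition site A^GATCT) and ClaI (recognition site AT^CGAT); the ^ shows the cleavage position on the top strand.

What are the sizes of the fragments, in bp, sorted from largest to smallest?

76, 67, 44, 31, 22 bp

BglII sites (AGATCT) start at positions 33, 77, 153, 206.
BglII cuts after the first base of each site, so after positions 33, 77, 153, 206.
The ClaI site (ATCGAT) starts at position 174.
ClaI cuts after base 2 of each site, so after position 175.
Combined cut positions: 33, 77, 153, 175, 206.
Circular molecule, 5 cuts → 5 fragments:
  34–77 → 44 bp
  78–153 → 76 bp
  154–175 → 22 bp
  176–206 → 31 bp
  207–240 then 1–33 → 34 + 33 = 67 bp
Sorted largest to smallest: 76, 67, 44, 31, 22 bp.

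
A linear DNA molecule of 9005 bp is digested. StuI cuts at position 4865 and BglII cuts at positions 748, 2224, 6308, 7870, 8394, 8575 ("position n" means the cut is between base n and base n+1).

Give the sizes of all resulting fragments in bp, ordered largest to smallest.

Combined cut positions (sorted): 748, 2224, 4865, 6308, 7870, 8394, 8575.
Linear molecule, 7 cuts → 8 fragments:
  748 − 0 = 748 bp
  2224 − 748 = 1476 bp
  4865 − 2224 = 2641 bp
  6308 − 4865 = 1443 bp
  7870 − 6308 = 1562 bp
  8394 − 7870 = 524 bp
  8575 − 8394 = 181 bp
  9005 − 8575 = 430 bp
Sorted largest to smallest: 2641, 1562, 1476, 1443, 748, 524, 430, 181 bp.

2641, 1562, 1476, 1443, 748, 524, 430, 181 bp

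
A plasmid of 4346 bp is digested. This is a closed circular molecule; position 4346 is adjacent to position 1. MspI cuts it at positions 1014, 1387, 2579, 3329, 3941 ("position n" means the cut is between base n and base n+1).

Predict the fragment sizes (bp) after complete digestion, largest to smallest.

1419, 1192, 750, 612, 373 bp

Circular molecule, 5 cuts → 5 fragments:
  1387 − 1014 = 373 bp
  2579 − 1387 = 1192 bp
  3329 − 2579 = 750 bp
  3941 − 3329 = 612 bp
  wrap: 4346 − 3941 + 1014 = 1419 bp
Sorted largest to smallest: 1419, 1192, 750, 612, 373 bp.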